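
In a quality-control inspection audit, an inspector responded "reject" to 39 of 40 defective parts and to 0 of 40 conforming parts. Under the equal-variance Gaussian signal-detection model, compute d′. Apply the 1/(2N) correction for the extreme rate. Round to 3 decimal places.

d′ = 4.201

The false-alarm rate is 0/40 = 0, so apply the 1/(2N) correction: FA → 1/(2·40) = 0.01250.
z(H) = z(0.97500) = 1.9600
z(FA) = z(0.01250) = -2.2414
d' = 1.9600 − (-2.2414) = 4.2014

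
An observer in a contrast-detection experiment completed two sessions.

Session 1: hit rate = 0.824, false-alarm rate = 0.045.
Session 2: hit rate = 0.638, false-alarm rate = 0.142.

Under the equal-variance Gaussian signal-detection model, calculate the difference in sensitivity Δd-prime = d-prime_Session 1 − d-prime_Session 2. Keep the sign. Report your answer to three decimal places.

Δd-prime = 1.202

Session 1: z(0.824) = 0.9307, z(0.045) = -1.6954, d' = 2.6261
Session 2: z(0.638) = 0.3531, z(0.142) = -1.0714, d' = 1.4245
Δd' = d'_Session 1 − d'_Session 2 = 2.6261 − 1.4245 = 1.2016
Session 1 has the higher sensitivity.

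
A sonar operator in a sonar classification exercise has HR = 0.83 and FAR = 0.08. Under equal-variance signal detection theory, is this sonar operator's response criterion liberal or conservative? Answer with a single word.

conservative

z(H) = 0.954, z(FA) = -1.405
c = −½·(z(H) + z(FA)) = 0.2255
c > 0 → conservative criterion (biased toward responding “no”).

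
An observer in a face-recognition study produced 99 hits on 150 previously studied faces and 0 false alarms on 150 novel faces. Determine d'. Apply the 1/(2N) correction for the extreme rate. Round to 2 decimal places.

The false-alarm rate is 0/150 = 0, so apply the 1/(2N) correction: FA → 1/(2·150) = 0.00333.
z(H) = z(0.66000) = 0.412
z(FA) = z(0.00333) = -2.713
d' = 0.412 − (-2.713) = 3.125

d' = 3.13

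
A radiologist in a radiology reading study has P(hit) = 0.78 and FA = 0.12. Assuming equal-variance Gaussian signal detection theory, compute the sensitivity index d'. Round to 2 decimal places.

Φ⁻¹(H) = Φ⁻¹(0.78) = 0.7722
Φ⁻¹(FA) = Φ⁻¹(0.12) = -1.1750
d' = z(H) − z(FA) = 0.7722 − (-1.1750) = 1.9472

d' = 1.95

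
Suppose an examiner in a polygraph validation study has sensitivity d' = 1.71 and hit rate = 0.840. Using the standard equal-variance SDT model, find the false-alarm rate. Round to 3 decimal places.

false-alarm rate = 0.237

z(hit rate) = z(0.840) = 0.9945
z(FA) = z(H) − d' = 0.9945 − 1.71 = -0.7155
false-alarm rate = Φ(-0.7155) = 0.2372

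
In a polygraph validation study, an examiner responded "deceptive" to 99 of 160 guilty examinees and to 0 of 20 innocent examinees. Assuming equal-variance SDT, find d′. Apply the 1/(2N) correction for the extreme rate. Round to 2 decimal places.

The false-alarm rate is 0/20 = 0, so apply the 1/(2N) correction: FA → 1/(2·20) = 0.02500.
z(H) = z(0.61875) = 0.302
z(FA) = z(0.02500) = -1.960
d' = 0.302 − (-1.960) = 2.262

d′ = 2.26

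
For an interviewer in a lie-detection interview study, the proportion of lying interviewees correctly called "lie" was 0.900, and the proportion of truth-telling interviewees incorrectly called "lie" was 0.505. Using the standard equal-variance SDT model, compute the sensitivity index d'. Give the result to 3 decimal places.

z(H) = z(0.900) = 1.2816
z(FA) = z(0.505) = 0.0125
d' = z(H) − z(FA) = 1.2816 − 0.0125 = 1.2691

d' = 1.269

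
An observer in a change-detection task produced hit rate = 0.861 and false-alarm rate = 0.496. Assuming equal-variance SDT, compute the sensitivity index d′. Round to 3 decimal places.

d′ = 1.095

z(H) = 1.0848
z(FA) = -0.0100
d' = z(H) − z(FA) = 1.0848 − (-0.0100) = 1.0948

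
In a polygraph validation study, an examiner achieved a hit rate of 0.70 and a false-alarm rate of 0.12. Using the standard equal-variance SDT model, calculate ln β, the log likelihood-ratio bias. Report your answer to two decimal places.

z(H) = 0.524
z(FA) = -1.175
ln β = −½·[z(H)² − z(FA)²] = −0.5 × (0.275 − 1.381) = 0.553

ln β = 0.55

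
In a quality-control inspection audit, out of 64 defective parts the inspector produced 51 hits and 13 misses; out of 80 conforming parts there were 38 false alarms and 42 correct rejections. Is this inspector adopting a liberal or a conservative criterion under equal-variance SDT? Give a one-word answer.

z(H) = 0.831, z(FA) = -0.063
c = −½·(z(H) + z(FA)) = -0.384
c < 0 → liberal criterion (biased toward responding “yes”).

liberal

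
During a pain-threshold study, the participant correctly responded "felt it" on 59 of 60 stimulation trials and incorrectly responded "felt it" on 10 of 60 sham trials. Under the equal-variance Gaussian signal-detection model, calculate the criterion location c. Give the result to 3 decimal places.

c = -0.580

H = 59/60 = 0.9833
FA = 10/60 = 0.1667
z(0.9833) = 2.1272, z(0.1667) = -0.9673
c = −½·[z(H) + z(FA)] = −0.5 × (2.1272 + (-0.9673)) = -0.57995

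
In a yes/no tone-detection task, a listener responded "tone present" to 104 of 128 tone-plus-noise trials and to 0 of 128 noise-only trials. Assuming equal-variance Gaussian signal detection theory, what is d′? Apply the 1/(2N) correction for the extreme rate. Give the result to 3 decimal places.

The false-alarm rate is 0/128 = 0, so apply the 1/(2N) correction: FA → 1/(2·128) = 0.00391.
z(H) = z(0.81250) = 0.8871
z(FA) = z(0.00391) = -2.6597
d' = 0.8871 − (-2.6597) = 3.5468

d′ = 3.547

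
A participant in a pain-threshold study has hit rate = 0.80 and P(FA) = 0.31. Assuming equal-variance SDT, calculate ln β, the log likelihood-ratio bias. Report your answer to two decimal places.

Φ⁻¹(H) = Φ⁻¹(0.80) = 0.842
Φ⁻¹(FA) = Φ⁻¹(0.31) = -0.496
ln β = −½·[z(H)² − z(FA)²] = −0.5 × (0.709 − 0.246) = -0.2315

ln β = -0.23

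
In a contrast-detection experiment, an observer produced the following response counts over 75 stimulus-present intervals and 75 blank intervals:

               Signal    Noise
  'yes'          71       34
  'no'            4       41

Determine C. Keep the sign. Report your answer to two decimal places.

H = 71/75 = 0.9467
FA = 34/75 = 0.4533
Φ⁻¹(H) = 1.6137
Φ⁻¹(FA) = -0.1173
c = −½·[z(H) + z(FA)] = −0.5 × (1.6137 + (-0.1173)) = -0.7482

C = -0.75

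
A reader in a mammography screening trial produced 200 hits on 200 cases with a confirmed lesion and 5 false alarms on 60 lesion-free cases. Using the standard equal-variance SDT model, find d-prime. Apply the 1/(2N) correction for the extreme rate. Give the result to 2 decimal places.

The hit rate is 200/200 = 1, so apply the 1/(2N) correction: H → 1 − 1/(2·200) = 0.99750.
z(H) = z(0.99750) = 2.807
z(FA) = z(0.08333) = -1.383
d' = 2.807 − (-1.383) = 4.190

d-prime = 4.19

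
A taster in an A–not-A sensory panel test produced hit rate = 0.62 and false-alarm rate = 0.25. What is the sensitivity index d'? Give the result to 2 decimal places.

z(0.62) = 0.305, z(0.25) = -0.674
d' = z(H) − z(FA) = 0.305 − (-0.674) = 0.979

d' = 0.98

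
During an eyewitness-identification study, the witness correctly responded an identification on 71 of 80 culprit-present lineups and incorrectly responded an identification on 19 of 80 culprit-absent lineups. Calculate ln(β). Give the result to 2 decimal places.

ln β = -0.48

H = 71/80 = 0.8875
FA = 19/80 = 0.2375
z(H) = z(0.8875) = 1.213
z(FA) = z(0.2375) = -0.714
ln β = −½·[z(H)² − z(FA)²] = −0.5 × (1.471 − 0.510) = -0.4805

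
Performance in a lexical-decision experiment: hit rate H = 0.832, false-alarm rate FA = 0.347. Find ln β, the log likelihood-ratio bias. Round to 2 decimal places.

Φ⁻¹(H) = Φ⁻¹(0.832) = 0.962
Φ⁻¹(FA) = Φ⁻¹(0.347) = -0.393
ln β = −½·[z(H)² − z(FA)²] = −0.5 × (0.925 − 0.154) = -0.3855

ln β = -0.39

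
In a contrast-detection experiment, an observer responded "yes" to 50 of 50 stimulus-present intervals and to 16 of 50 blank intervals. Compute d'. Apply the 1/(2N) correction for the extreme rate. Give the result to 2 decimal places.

The hit rate is 50/50 = 1, so apply the 1/(2N) correction: H → 1 − 1/(2·50) = 0.99000.
z(H) = z(0.99000) = 2.326
z(FA) = z(0.32000) = -0.468
d' = 2.326 − (-0.468) = 2.794

d' = 2.79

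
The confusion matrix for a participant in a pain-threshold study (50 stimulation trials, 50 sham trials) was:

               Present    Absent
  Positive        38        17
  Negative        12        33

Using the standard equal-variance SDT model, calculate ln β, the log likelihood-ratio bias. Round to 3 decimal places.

ln β = -0.164

H = 38/50 = 0.7600
FA = 17/50 = 0.3400
z(H) = 0.7063
z(FA) = -0.4125
ln β = −½·[z(H)² − z(FA)²] = −0.5 × (0.4989 − 0.1702) = -0.16435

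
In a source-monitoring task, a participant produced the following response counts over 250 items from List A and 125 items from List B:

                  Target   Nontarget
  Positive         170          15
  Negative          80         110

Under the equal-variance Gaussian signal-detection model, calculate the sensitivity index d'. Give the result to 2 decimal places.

d' = 1.64

H = 170/250 = 0.6800
FA = 15/125 = 0.1200
z(0.6800) = 0.468, z(0.1200) = -1.175
d' = z(H) − z(FA) = 0.468 − (-1.175) = 1.643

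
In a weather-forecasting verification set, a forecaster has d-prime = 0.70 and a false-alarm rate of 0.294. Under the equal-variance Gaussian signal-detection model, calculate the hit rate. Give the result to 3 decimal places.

z(false-alarm rate) = z(0.294) = -0.5417
z(H) = z(FA) + d' = -0.5417 + 0.70 = 0.1583
hit rate = Φ(0.1583) = 0.5629

hit rate = 0.563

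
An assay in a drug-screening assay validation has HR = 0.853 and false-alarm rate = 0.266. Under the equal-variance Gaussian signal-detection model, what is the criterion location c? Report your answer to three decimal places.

c = -0.212

z(0.853) = 1.0494, z(0.266) = -0.6250
c = −½·[z(H) + z(FA)] = −0.5 × (1.0494 + (-0.6250)) = -0.2122
c < 0: the assay has a liberal response bias.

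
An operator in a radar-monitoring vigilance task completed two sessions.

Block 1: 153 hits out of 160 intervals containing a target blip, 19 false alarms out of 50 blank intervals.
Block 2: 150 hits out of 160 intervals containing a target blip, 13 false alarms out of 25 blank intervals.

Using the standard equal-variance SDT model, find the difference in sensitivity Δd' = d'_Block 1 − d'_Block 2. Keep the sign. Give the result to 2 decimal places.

Block 1: z(0.9563) = 1.709, z(0.3800) = -0.305, d' = 2.014
Block 2: z(0.9375) = 1.534, z(0.5200) = 0.050, d' = 1.484
Δd' = d'_Block 1 − d'_Block 2 = 2.014 − 1.484 = 0.530
Block 1 has the higher sensitivity.

Δd' = 0.53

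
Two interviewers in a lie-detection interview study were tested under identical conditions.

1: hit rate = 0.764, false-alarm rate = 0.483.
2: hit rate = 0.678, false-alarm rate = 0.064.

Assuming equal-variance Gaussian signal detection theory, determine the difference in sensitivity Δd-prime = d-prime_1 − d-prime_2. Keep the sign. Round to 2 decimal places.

1: z(0.764) = 0.719, z(0.483) = -0.043, d' = 0.762
2: z(0.678) = 0.462, z(0.064) = -1.522, d' = 1.984
Δd' = d'_1 − d'_2 = 0.762 − 1.984 = -1.222
2 has the higher sensitivity.

Δd-prime = -1.22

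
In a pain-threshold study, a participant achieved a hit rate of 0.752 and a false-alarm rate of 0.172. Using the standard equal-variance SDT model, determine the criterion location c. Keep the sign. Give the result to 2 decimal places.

c = 0.13

z(0.752) = 0.681, z(0.172) = -0.946
c = −½·[z(H) + z(FA)] = −0.5 × (0.681 + (-0.946)) = 0.1325
c > 0: the participant has a conservative response bias.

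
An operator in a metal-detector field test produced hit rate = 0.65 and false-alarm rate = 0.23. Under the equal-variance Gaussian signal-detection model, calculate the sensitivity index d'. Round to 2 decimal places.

d' = 1.12

z(0.65) = 0.385, z(0.23) = -0.739
d' = z(H) − z(FA) = 0.385 − (-0.739) = 1.124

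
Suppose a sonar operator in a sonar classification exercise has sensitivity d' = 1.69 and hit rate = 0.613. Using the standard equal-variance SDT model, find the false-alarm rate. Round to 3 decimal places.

false-alarm rate = 0.080

z(hit rate) = z(0.613) = 0.2871
z(FA) = z(H) − d' = 0.2871 − 1.69 = -1.4029
false-alarm rate = Φ(-1.4029) = 0.0803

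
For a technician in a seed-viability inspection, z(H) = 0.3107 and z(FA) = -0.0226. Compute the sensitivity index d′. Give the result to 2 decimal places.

d′ = 0.33

d' = z(H) − z(FA) = 0.3107 − (-0.0226) = 0.3333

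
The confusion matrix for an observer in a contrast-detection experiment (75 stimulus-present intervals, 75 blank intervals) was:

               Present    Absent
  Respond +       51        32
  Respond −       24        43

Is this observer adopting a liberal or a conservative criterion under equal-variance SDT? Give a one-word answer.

liberal

z(H) = 0.468, z(FA) = -0.185
c = −½·(z(H) + z(FA)) = -0.1415
c < 0 → liberal criterion (biased toward responding “yes”).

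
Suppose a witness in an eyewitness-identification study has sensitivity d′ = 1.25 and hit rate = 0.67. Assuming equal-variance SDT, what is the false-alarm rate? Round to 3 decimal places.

z(hit rate) = z(0.67) = 0.4399
z(FA) = z(H) − d' = 0.4399 − 1.25 = -0.8101
false-alarm rate = Φ(-0.8101) = 0.2089

false-alarm rate = 0.209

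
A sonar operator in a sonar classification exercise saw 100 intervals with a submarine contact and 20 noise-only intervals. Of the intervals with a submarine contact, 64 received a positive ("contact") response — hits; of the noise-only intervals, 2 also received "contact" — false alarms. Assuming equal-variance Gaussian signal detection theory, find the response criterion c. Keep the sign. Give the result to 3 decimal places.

c = 0.462

H = 64/100 = 0.6400
FA = 2/20 = 0.1000
z(H) = z(0.6400) = 0.3585
z(FA) = z(0.1000) = -1.2816
c = −½·[z(H) + z(FA)] = −0.5 × (0.3585 + (-1.2816)) = 0.46155
c > 0: the sonar operator has a conservative response bias.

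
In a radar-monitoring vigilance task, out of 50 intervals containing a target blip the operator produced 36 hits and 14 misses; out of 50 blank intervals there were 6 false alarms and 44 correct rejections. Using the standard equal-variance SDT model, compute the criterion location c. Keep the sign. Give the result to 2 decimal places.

H = 36/50 = 0.7200
FA = 6/50 = 0.1200
Φ⁻¹(H) = Φ⁻¹(0.7200) = 0.583
Φ⁻¹(FA) = Φ⁻¹(0.1200) = -1.175
c = −½·[z(H) + z(FA)] = −0.5 × (0.583 + (-1.175)) = 0.296
c > 0: the operator has a conservative response bias.

c = 0.30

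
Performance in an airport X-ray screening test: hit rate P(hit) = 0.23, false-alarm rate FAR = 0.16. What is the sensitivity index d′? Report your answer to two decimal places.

z(H) = z(0.23) = -0.739
z(FA) = z(0.16) = -0.994
d' = z(H) − z(FA) = -0.739 − (-0.994) = 0.255

d′ = 0.26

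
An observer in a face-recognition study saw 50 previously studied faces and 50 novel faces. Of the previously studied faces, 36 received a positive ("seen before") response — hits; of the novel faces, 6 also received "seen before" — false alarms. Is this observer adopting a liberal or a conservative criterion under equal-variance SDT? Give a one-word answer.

z(H) = 0.583, z(FA) = -1.175
c = −½·(z(H) + z(FA)) = 0.296
c > 0 → conservative criterion (biased toward responding “no”).

conservative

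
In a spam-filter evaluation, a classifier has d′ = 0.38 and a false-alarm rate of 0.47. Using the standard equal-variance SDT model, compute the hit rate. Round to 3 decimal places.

hit rate = 0.620

z(false-alarm rate) = z(0.47) = -0.0753
z(H) = z(FA) + d' = -0.0753 + 0.38 = 0.3047
hit rate = Φ(0.3047) = 0.6197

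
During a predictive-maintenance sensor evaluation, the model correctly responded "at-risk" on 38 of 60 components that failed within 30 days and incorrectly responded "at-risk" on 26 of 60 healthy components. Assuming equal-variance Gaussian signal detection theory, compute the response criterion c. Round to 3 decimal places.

H = 38/60 = 0.6333
FA = 26/60 = 0.4333
z(H) = 0.3406
z(FA) = -0.1680
c = −½·[z(H) + z(FA)] = −0.5 × (0.3406 + (-0.1680)) = -0.0863
c < 0: the model has a liberal response bias.

c = -0.086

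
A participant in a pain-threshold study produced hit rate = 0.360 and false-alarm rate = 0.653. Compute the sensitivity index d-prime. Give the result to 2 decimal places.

z(H) = -0.358
z(FA) = 0.393
d' = z(H) − z(FA) = -0.358 − 0.393 = -0.751

d-prime = -0.75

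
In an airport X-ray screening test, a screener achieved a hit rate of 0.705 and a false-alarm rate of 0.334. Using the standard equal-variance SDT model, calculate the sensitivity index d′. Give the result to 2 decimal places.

d′ = 0.97

z(H) = z(0.705) = 0.5388
z(FA) = z(0.334) = -0.4289
d' = z(H) − z(FA) = 0.5388 − (-0.4289) = 0.9677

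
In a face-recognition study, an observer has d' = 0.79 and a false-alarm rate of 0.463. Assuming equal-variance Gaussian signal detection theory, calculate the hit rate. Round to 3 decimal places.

z(false-alarm rate) = z(0.463) = -0.0929
z(H) = z(FA) + d' = -0.0929 + 0.79 = 0.6971
hit rate = Φ(0.6971) = 0.7571

hit rate = 0.757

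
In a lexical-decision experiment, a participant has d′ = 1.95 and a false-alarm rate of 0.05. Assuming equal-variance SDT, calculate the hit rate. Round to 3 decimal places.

hit rate = 0.620

z(false-alarm rate) = z(0.05) = -1.6449
z(H) = z(FA) + d' = -1.6449 + 1.95 = 0.3051
hit rate = Φ(0.3051) = 0.6199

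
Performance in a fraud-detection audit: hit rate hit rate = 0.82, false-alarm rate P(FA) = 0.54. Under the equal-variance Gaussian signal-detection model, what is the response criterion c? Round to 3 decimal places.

c = -0.508

Φ⁻¹(0.82) = 0.9154, Φ⁻¹(0.54) = 0.1004
c = −½·[z(H) + z(FA)] = −0.5 × (0.9154 + 0.1004) = -0.5079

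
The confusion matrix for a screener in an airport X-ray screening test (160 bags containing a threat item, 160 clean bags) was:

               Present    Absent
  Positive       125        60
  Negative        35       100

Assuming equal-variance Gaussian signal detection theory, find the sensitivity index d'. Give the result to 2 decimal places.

d' = 1.10

H = 125/160 = 0.7812
FA = 60/160 = 0.3750
z(H) = 0.776
z(FA) = -0.319
d' = z(H) − z(FA) = 0.776 − (-0.319) = 1.095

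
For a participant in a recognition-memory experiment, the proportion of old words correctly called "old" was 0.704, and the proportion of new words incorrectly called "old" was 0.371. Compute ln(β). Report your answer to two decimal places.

z(0.704) = 0.536, z(0.371) = -0.329
ln β = −½·[z(H)² − z(FA)²] = −0.5 × (0.287 − 0.108) = -0.0895

ln β = -0.09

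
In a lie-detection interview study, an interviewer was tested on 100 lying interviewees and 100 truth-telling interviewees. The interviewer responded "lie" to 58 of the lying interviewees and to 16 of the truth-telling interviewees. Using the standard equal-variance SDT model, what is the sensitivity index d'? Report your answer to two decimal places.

H = 58/100 = 0.5800
FA = 16/100 = 0.1600
z(H) = z(0.5800) = 0.2019
z(FA) = z(0.1600) = -0.9945
d' = z(H) − z(FA) = 0.2019 − (-0.9945) = 1.1964

d' = 1.20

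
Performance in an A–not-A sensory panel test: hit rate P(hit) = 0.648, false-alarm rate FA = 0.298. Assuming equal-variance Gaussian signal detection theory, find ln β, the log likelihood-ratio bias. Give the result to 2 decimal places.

ln β = 0.07

z(H) = 0.380
z(FA) = -0.530
ln β = −½·[z(H)² − z(FA)²] = −0.5 × (0.144 − 0.281) = 0.0685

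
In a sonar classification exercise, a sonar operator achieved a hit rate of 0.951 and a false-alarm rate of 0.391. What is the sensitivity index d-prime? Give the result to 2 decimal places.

Φ⁻¹(H) = Φ⁻¹(0.951) = 1.655
Φ⁻¹(FA) = Φ⁻¹(0.391) = -0.277
d' = z(H) − z(FA) = 1.655 − (-0.277) = 1.932

d-prime = 1.93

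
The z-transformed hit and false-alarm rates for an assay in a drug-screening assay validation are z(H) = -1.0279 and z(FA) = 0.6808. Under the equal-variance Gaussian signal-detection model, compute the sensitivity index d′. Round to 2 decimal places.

d′ = -1.71

d' = z(H) − z(FA) = -1.0279 − 0.6808 = -1.7087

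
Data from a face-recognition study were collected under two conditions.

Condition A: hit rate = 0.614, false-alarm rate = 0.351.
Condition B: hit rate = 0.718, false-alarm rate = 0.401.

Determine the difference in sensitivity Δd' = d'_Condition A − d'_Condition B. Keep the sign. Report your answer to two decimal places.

Condition A: z(0.614) = 0.290, z(0.351) = -0.383, d' = 0.673
Condition B: z(0.718) = 0.577, z(0.401) = -0.251, d' = 0.828
Δd' = d'_Condition A − d'_Condition B = 0.673 − 0.828 = -0.155
Condition B has the higher sensitivity.

Δd' = -0.16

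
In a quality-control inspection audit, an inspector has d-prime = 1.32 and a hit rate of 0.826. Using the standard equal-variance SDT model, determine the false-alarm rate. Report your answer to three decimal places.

z(hit rate) = z(0.826) = 0.9385
z(FA) = z(H) − d' = 0.9385 − 1.32 = -0.3815
false-alarm rate = Φ(-0.3815) = 0.3514

false-alarm rate = 0.351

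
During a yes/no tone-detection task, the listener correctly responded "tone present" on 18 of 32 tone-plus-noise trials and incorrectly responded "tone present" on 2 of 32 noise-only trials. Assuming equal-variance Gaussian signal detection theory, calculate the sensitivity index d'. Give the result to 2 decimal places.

d' = 1.69

H = 18/32 = 0.5625
FA = 2/32 = 0.0625
Φ⁻¹(0.5625) = 0.157, Φ⁻¹(0.0625) = -1.534
d' = z(H) − z(FA) = 0.157 − (-1.534) = 1.691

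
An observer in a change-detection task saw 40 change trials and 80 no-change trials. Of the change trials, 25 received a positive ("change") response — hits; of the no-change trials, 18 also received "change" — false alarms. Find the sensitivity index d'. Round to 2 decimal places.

d' = 1.07

H = 25/40 = 0.6250
FA = 18/80 = 0.2250
z(0.6250) = 0.319, z(0.2250) = -0.755
d' = z(H) − z(FA) = 0.319 − (-0.755) = 1.074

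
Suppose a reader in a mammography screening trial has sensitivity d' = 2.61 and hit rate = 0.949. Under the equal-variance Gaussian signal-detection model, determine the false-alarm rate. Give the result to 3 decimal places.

false-alarm rate = 0.165

z(hit rate) = z(0.949) = 1.6352
z(FA) = z(H) − d' = 1.6352 − 2.61 = -0.9748
false-alarm rate = Φ(-0.9748) = 0.1648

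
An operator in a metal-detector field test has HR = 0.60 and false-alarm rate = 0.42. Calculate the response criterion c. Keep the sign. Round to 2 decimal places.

c = -0.03

z(H) = z(0.60) = 0.253
z(FA) = z(0.42) = -0.202
c = −½·[z(H) + z(FA)] = −0.5 × (0.253 + (-0.202)) = -0.0255
c < 0: the operator has a liberal response bias.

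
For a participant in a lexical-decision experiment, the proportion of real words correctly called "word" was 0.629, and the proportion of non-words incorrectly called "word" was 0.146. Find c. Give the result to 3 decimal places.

Φ⁻¹(0.629) = 0.3292, Φ⁻¹(0.146) = -1.0537
c = −½·[z(H) + z(FA)] = −0.5 × (0.3292 + (-1.0537)) = 0.36225
c > 0: the participant has a conservative response bias.

c = 0.362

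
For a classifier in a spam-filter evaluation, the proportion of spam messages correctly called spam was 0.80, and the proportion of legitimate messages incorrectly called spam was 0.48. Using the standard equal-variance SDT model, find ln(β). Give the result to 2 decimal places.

z(0.80) = 0.842, z(0.48) = -0.050
ln β = −½·[z(H)² − z(FA)²] = −0.5 × (0.709 − 0.003) = -0.353

ln β = -0.35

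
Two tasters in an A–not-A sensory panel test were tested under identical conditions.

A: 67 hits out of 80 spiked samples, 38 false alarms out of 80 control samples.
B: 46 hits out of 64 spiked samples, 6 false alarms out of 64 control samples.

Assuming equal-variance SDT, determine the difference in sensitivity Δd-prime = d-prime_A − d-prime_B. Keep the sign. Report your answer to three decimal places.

Δd-prime = -0.850

A: z(0.8375) = 0.9842, z(0.4750) = -0.0627, d' = 1.0469
B: z(0.7188) = 0.5793, z(0.0938) = -1.3177, d' = 1.8970
Δd' = d'_A − d'_B = 1.0469 − 1.8970 = -0.8501
B has the higher sensitivity.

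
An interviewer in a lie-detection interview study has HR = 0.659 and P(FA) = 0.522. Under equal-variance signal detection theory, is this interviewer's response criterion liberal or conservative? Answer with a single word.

liberal

z(H) = 0.410, z(FA) = 0.055
c = −½·(z(H) + z(FA)) = -0.2325
c < 0 → liberal criterion (biased toward responding “yes”).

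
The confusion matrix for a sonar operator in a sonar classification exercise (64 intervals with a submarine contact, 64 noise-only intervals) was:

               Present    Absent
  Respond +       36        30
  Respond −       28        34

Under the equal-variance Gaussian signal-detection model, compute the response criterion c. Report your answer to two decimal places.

c = -0.04

H = 36/64 = 0.5625
FA = 30/64 = 0.4688
Φ⁻¹(0.5625) = 0.157, Φ⁻¹(0.4688) = -0.078
c = −½·[z(H) + z(FA)] = −0.5 × (0.157 + (-0.078)) = -0.0395
c < 0: the sonar operator has a liberal response bias.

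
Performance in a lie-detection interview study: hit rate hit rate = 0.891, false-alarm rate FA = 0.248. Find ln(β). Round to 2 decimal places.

z(0.891) = 1.232, z(0.248) = -0.681
ln β = −½·[z(H)² − z(FA)²] = −0.5 × (1.518 − 0.464) = -0.527

ln β = -0.53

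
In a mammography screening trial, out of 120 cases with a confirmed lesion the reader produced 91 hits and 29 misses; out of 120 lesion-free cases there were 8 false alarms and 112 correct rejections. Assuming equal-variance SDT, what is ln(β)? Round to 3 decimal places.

H = 91/120 = 0.7583
FA = 8/120 = 0.0667
z(H) = 0.7008
z(FA) = -1.5008
ln β = −½·[z(H)² − z(FA)²] = −0.5 × (0.4911 − 2.2524) = 0.88065

ln β = 0.881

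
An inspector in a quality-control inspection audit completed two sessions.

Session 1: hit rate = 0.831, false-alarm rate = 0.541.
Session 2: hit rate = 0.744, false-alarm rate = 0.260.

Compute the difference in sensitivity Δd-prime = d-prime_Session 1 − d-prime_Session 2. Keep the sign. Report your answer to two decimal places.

Δd-prime = -0.44

Session 1: z(0.831) = 0.958, z(0.541) = 0.103, d' = 0.855
Session 2: z(0.744) = 0.656, z(0.260) = -0.643, d' = 1.299
Δd' = d'_Session 1 − d'_Session 2 = 0.855 − 1.299 = -0.444
Session 2 has the higher sensitivity.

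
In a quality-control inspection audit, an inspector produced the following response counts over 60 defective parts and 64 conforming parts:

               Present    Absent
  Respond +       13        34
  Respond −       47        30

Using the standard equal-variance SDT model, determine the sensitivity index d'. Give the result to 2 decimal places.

d' = -0.86

H = 13/60 = 0.2167
FA = 34/64 = 0.5312
Φ⁻¹(H) = Φ⁻¹(0.2167) = -0.7834
Φ⁻¹(FA) = Φ⁻¹(0.5312) = 0.0783
d' = z(H) − z(FA) = -0.7834 − 0.0783 = -0.8617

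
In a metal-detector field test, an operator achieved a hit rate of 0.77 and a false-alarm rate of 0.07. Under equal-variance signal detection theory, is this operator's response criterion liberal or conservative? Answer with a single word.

z(H) = 0.739, z(FA) = -1.476
c = −½·(z(H) + z(FA)) = 0.3685
c > 0 → conservative criterion (biased toward responding “no”).

conservative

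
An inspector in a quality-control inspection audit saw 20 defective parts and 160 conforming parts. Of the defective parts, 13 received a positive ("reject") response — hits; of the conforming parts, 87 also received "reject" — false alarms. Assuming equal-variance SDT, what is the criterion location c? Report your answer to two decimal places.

H = 13/20 = 0.6500
FA = 87/160 = 0.5437
Φ⁻¹(H) = 0.385
Φ⁻¹(FA) = 0.110
c = −½·[z(H) + z(FA)] = −0.5 × (0.385 + 0.110) = -0.2475
c < 0: the inspector has a liberal response bias.

c = -0.25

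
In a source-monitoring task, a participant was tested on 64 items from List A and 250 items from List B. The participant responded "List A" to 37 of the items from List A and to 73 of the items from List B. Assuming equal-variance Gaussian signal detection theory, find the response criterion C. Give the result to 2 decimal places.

H = 37/64 = 0.5781
FA = 73/250 = 0.2920
z(H) = 0.1970
z(FA) = -0.5476
c = −½·[z(H) + z(FA)] = −0.5 × (0.1970 + (-0.5476)) = 0.1753

C = 0.18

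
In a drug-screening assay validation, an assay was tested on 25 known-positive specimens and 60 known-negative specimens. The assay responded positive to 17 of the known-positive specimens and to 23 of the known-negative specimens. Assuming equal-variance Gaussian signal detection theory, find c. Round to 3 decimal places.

H = 17/25 = 0.6800
FA = 23/60 = 0.3833
z(H) = 0.4677
z(FA) = -0.2968
c = −½·[z(H) + z(FA)] = −0.5 × (0.4677 + (-0.2968)) = -0.08545
c < 0: the assay has a liberal response bias.

c = -0.085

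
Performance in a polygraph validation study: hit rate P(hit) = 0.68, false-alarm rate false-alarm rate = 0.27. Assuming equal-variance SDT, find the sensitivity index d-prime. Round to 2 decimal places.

d-prime = 1.08

Φ⁻¹(H) = 0.468
Φ⁻¹(FA) = -0.613
d' = z(H) − z(FA) = 0.468 − (-0.613) = 1.081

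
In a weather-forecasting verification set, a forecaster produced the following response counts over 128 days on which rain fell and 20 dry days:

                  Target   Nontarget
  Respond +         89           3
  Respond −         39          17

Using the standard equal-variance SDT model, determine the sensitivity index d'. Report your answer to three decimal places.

H = 89/128 = 0.6953
FA = 3/20 = 0.1500
z(0.6953) = 0.5109, z(0.1500) = -1.0364
d' = z(H) − z(FA) = 0.5109 − (-1.0364) = 1.5473

d' = 1.547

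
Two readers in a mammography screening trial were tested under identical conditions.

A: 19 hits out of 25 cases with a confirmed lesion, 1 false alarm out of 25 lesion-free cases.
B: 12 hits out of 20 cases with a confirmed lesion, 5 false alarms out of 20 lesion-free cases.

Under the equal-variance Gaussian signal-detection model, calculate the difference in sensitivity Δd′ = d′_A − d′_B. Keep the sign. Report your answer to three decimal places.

A: z(0.7600) = 0.7063, z(0.0400) = -1.7507, d' = 2.4570
B: z(0.6000) = 0.2533, z(0.2500) = -0.6745, d' = 0.9278
Δd' = d'_A − d'_B = 2.4570 − 0.9278 = 1.5292
A has the higher sensitivity.

Δd′ = 1.529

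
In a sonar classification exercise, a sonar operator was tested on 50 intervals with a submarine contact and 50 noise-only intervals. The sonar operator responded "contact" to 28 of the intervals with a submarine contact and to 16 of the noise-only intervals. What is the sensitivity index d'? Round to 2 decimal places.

H = 28/50 = 0.5600
FA = 16/50 = 0.3200
z(H) = z(0.5600) = 0.1510
z(FA) = z(0.3200) = -0.4677
d' = z(H) − z(FA) = 0.1510 − (-0.4677) = 0.6187

d' = 0.62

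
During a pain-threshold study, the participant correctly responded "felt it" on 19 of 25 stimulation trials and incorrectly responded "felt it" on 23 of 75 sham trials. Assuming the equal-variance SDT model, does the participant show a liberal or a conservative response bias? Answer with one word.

z(H) = 0.706, z(FA) = -0.505
c = −½·(z(H) + z(FA)) = -0.1005
c < 0 → liberal criterion (biased toward responding “yes”).

liberal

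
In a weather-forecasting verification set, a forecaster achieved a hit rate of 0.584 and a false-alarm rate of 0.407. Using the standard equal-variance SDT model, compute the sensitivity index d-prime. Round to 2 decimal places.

d-prime = 0.45

Φ⁻¹(H) = Φ⁻¹(0.584) = 0.2121
Φ⁻¹(FA) = Φ⁻¹(0.407) = -0.2353
d' = z(H) − z(FA) = 0.2121 − (-0.2353) = 0.4474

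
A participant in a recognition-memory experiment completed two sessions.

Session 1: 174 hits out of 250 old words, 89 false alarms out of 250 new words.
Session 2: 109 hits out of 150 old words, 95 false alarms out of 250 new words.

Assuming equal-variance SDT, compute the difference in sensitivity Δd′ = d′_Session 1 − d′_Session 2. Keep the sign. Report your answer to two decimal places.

Δd′ = -0.03

Session 1: z(0.6960) = 0.513, z(0.3560) = -0.369, d' = 0.882
Session 2: z(0.7267) = 0.603, z(0.3800) = -0.305, d' = 0.908
Δd' = d'_Session 1 − d'_Session 2 = 0.882 − 0.908 = -0.026
Session 2 has the higher sensitivity.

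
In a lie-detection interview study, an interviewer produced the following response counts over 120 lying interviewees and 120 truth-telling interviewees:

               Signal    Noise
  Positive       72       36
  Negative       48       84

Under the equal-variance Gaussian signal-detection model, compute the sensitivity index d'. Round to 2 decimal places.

H = 72/120 = 0.6000
FA = 36/120 = 0.3000
z(H) = 0.253
z(FA) = -0.524
d' = z(H) − z(FA) = 0.253 − (-0.524) = 0.777

d' = 0.78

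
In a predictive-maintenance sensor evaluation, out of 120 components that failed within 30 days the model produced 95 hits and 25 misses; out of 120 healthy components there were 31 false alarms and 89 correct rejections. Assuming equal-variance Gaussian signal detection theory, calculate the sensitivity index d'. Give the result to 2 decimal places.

d' = 1.46

H = 95/120 = 0.7917
FA = 31/120 = 0.2583
z(H) = z(0.7917) = 0.8123
z(FA) = z(0.2583) = -0.6486
d' = z(H) − z(FA) = 0.8123 − (-0.6486) = 1.4609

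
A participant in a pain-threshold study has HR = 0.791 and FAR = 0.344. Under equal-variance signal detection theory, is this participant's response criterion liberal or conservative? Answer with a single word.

z(H) = 0.810, z(FA) = -0.402
c = −½·(z(H) + z(FA)) = -0.204
c < 0 → liberal criterion (biased toward responding “yes”).

liberal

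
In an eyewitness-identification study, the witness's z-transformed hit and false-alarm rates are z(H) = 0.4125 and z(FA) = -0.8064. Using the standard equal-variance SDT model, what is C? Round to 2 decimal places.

c = −½·[z(H) + z(FA)] = −½·(0.4125 + (-0.8064)) = 0.19695

C = 0.20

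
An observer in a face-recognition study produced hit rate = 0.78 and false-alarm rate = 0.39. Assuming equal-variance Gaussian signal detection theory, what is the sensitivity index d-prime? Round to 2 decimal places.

z(H) = 0.7722
z(FA) = -0.2793
d' = z(H) − z(FA) = 0.7722 − (-0.2793) = 1.0515

d-prime = 1.05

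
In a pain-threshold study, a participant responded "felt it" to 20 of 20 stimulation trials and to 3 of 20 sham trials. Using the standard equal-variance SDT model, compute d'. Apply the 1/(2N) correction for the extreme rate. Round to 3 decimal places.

The hit rate is 20/20 = 1, so apply the 1/(2N) correction: H → 1 − 1/(2·20) = 0.97500.
z(H) = z(0.97500) = 1.9600
z(FA) = z(0.15000) = -1.0364
d' = 1.9600 − (-1.0364) = 2.9964

d' = 2.996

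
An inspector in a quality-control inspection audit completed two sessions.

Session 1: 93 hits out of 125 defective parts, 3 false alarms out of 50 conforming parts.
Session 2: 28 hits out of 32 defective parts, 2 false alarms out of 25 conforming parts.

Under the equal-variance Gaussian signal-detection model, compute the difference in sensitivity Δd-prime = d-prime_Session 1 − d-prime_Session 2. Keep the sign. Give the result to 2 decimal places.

Session 1: z(0.7440) = 0.656, z(0.0600) = -1.555, d' = 2.211
Session 2: z(0.8750) = 1.150, z(0.0800) = -1.405, d' = 2.555
Δd' = d'_Session 1 − d'_Session 2 = 2.211 − 2.555 = -0.344
Session 2 has the higher sensitivity.

Δd-prime = -0.34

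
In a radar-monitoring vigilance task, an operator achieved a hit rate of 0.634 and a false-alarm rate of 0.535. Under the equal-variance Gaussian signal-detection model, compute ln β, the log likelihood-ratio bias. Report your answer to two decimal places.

z(0.634) = 0.342, z(0.535) = 0.088
ln β = −½·[z(H)² − z(FA)²] = −0.5 × (0.117 − 0.008) = -0.0545

ln β = -0.05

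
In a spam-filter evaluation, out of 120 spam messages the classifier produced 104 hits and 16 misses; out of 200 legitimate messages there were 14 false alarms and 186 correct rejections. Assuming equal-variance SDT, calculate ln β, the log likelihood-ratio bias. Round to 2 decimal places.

H = 104/120 = 0.8667
FA = 14/200 = 0.0700
Φ⁻¹(0.8667) = 1.111, Φ⁻¹(0.0700) = -1.476
ln β = −½·[z(H)² − z(FA)²] = −0.5 × (1.234 − 2.179) = 0.4725

ln β = 0.47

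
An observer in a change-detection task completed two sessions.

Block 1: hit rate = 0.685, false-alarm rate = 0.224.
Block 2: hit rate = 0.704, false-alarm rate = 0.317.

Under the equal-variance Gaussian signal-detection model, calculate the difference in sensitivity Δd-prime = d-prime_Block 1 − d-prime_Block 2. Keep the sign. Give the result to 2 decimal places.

Δd-prime = 0.23

Block 1: z(0.685) = 0.482, z(0.224) = -0.759, d' = 1.241
Block 2: z(0.704) = 0.536, z(0.317) = -0.476, d' = 1.012
Δd' = d'_Block 1 − d'_Block 2 = 1.241 − 1.012 = 0.229
Block 1 has the higher sensitivity.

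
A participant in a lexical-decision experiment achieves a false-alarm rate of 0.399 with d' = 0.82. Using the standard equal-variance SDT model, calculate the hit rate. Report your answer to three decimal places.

z(false-alarm rate) = z(0.399) = -0.2559
z(H) = z(FA) + d' = -0.2559 + 0.82 = 0.5641
hit rate = Φ(0.5641) = 0.7137

hit rate = 0.714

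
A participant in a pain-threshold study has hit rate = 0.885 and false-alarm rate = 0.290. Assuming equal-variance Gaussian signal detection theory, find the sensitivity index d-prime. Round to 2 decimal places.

z(0.885) = 1.2004, z(0.290) = -0.5534
d' = z(H) − z(FA) = 1.2004 − (-0.5534) = 1.7538

d-prime = 1.75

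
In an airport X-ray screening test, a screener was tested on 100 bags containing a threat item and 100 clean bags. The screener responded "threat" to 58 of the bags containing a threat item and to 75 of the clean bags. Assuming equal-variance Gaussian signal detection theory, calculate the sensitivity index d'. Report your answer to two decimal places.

d' = -0.47

H = 58/100 = 0.5800
FA = 75/100 = 0.7500
z(0.5800) = 0.2019, z(0.7500) = 0.6745
d' = z(H) − z(FA) = 0.2019 − 0.6745 = -0.4726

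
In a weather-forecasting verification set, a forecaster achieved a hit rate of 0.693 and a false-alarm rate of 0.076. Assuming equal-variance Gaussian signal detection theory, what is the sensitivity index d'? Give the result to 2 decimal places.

Φ⁻¹(H) = 0.504
Φ⁻¹(FA) = -1.433
d' = z(H) − z(FA) = 0.504 − (-1.433) = 1.937

d' = 1.94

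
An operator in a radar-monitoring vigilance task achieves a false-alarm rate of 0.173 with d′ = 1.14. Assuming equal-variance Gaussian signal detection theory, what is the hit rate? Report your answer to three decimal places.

z(false-alarm rate) = z(0.173) = -0.9424
z(H) = z(FA) + d' = -0.9424 + 1.14 = 0.1976
hit rate = Φ(0.1976) = 0.5783

hit rate = 0.578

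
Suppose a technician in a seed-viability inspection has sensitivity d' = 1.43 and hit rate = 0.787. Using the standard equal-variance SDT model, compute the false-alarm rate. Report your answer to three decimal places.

z(hit rate) = z(0.787) = 0.7961
z(FA) = z(H) − d' = 0.7961 − 1.43 = -0.6339
false-alarm rate = Φ(-0.6339) = 0.2631

false-alarm rate = 0.263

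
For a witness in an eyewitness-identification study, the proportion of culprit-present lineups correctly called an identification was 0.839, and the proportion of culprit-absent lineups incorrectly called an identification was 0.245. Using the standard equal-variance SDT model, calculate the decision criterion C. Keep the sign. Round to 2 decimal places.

C = -0.15

Φ⁻¹(H) = Φ⁻¹(0.839) = 0.9904
Φ⁻¹(FA) = Φ⁻¹(0.245) = -0.6903
c = −½·[z(H) + z(FA)] = −0.5 × (0.9904 + (-0.6903)) = -0.15005
c < 0: the witness has a liberal response bias.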